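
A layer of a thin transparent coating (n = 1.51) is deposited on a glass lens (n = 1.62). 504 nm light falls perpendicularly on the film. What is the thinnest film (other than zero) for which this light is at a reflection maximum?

167 nm

Ray reflecting at the top interface goes from n = 1.0 toward n = 1.51: a half-wave phase shift.
Bottom surface (1.51 → 1.62): reflection off a higher-index medium gives a half-wave phase shift.
The two reflections carry the same phase change, so no net offset.
So the condition for constructive reflection is 2 n t = m λ.
Minimum nonzero at m = 1: t = λ / (2 n) = 504 / (2 × 1.51) = 167 nm.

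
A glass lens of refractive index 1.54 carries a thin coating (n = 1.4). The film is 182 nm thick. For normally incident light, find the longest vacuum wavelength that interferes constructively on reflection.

Top surface (1.0 → 1.4): reflection off a higher-index medium gives a half-wave phase shift.
At the lower boundary (n = 1.4 to n = 1.54) the reflected ray undergoes a half-wave phase shift.
Net: no relative phase inversion (both shifts match).
So the condition for constructive reflection is 2 n t = m λ.
λ = 2 n t / m. The longest wavelength is m = 1: λ = 2 × 1.4 × 182 / 1.00 = 510 nm.

510 nm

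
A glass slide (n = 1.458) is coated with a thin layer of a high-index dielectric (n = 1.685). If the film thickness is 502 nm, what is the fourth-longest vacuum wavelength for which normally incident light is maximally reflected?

483 nm

Ray reflecting at the top interface goes from n = 1.0 toward n = 1.685: a half-wave phase shift.
At the lower boundary (n = 1.685 to n = 1.458) the reflected ray undergoes no phase shift.
Net: one phase inversion between the two reflected rays.
With one net inversion, constructive interference in reflection requires 2 n t = (m + ½) λ.
λ = 2 n t / (m + ½). The fourth-longest wavelength is m = 3: λ = 2 × 1.685 × 502 / 3.50 = 483 nm.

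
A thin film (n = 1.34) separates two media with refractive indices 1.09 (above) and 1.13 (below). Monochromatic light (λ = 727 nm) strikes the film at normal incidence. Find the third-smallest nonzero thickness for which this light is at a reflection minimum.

Ray reflecting at the top interface goes from n = 1.09 toward n = 1.34: a half-wave phase shift.
At the lower boundary (n = 1.34 to n = 1.13) the reflected ray undergoes no phase shift.
Exactly one π shift → a net half-wave offset.
With one net inversion, destructive interference in reflection requires 2 n t = m λ.
The third-smallest nonzero thickness corresponds to m = 3: t = m λ / (2 n) = 3.00 × 727 / (2 × 1.34) = 814 nm.

814 nm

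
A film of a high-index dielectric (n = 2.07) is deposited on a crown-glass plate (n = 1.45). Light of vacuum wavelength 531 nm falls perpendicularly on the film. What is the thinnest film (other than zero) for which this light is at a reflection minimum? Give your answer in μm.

0.128 μm

Top surface (1.0 → 2.07): reflection off a higher-index medium gives a half-wave phase shift.
Ray reflecting at the bottom interface goes from n = 2.07 toward n = 1.45: no phase shift.
Net: one phase inversion between the two reflected rays.
With one net inversion, destructive interference in reflection requires 2 n t = m λ.
Minimum nonzero at m = 1: t = λ / (2 n) = 531 / (2 × 2.07) = 128 nm.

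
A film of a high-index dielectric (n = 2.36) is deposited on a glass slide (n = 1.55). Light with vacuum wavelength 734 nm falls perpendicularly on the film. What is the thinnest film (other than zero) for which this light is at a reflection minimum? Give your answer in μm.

0.156 μm

At the upper boundary (n = 1.0 to n = 2.36) the reflected ray undergoes a half-wave phase shift.
Bottom surface (2.36 → 1.55): reflection off a lower-index medium gives no phase shift.
The two reflections differ by half a wavelength.
With one net inversion, destructive interference in reflection requires 2 n t = m λ.
Minimum nonzero at m = 1: t = λ / (2 n) = 734 / (2 × 2.36) = 156 nm.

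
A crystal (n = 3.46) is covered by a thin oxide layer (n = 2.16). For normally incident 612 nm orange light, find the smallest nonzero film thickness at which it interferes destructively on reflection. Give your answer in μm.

Top surface (1.0 → 2.16): reflection off a higher-index medium gives a half-wave phase shift.
Ray reflecting at the bottom interface goes from n = 2.16 toward n = 3.46: a half-wave phase shift.
Zero or two π shifts → no net half-wave offset.
With no net inversion, destructive interference in reflection requires 2 n t = (m + ½) λ.
Minimum at m = 0: t = λ / (4 n) = 612 / (4 × 2.16) = 70.8 nm.

0.0708 μm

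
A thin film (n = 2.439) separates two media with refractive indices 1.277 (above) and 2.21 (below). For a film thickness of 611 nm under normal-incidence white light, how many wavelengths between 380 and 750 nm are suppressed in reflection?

Ray reflecting at the top interface goes from n = 1.277 toward n = 2.439: a half-wave phase shift.
Ray reflecting at the bottom interface goes from n = 2.439 toward n = 2.21: no phase shift.
Exactly one π shift → a net half-wave offset.
For dark reflection here: 2 n t = m λ.
λ = 2 n t / m = 2980 / m nm.
m=3: 993 nm (IR); m=4: 745 nm (visible); m=5: 596 nm (visible); m=6: 497 nm (visible); m=7: 426 nm (visible); m=8: 373 nm (UV).

4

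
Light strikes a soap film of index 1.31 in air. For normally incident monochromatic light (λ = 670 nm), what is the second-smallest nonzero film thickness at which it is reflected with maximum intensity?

At the upper boundary (n = 1.0 to n = 1.31) the reflected ray undergoes a half-wave phase shift.
At the lower boundary (n = 1.31 to n = 1.0) the reflected ray undergoes no phase shift.
Exactly one π shift → a net half-wave offset.
With one net inversion, constructive interference in reflection requires 2 n t = (m + ½) λ.
The second-smallest nonzero thickness corresponds to m = 1: t = (m + ½) λ / (2 n) = 1.50 × 670 / (2 × 1.31) = 384 nm.

384 nm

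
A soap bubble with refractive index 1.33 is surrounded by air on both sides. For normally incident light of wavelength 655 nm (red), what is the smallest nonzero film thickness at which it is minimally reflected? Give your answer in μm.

Ray reflecting at the top interface goes from n = 1.0 toward n = 1.33: a half-wave phase shift.
At the lower boundary (n = 1.33 to n = 1.0) the reflected ray undergoes no phase shift.
The two reflections differ by half a wavelength.
So the condition for destructive reflection is 2 n t = m λ.
The smallest nonzero thickness corresponds to m = 1: t = m λ / (2 n) = 1.00 × 655 / (2 × 1.33) = 246 nm.

0.246 μm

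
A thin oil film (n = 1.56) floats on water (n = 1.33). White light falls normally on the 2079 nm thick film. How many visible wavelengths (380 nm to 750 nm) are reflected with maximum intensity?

Ray reflecting at the top interface goes from n = 1.0 toward n = 1.56: a half-wave phase shift.
Bottom surface (1.56 → 1.33): reflection off a lower-index medium gives no phase shift.
Net: one phase inversion between the two reflected rays.
For bright reflection here: 2 n t = (m + ½) λ.
λ = 2 n t / (m + ½) = 6486 / (m + ½) nm.
m=8: 763 nm (IR); m=9: 683 nm (visible); m=10: 618 nm (visible); m=11: 564 nm (visible); m=12: 519 nm (visible); m=13: 480 nm (visible); m=14: 447 nm (visible); m=15: 418 nm (visible); m=16: 393 nm (visible); m=17: 371 nm (UV).

8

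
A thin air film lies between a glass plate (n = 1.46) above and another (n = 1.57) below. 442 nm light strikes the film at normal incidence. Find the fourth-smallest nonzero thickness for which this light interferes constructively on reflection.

774 nm

Ray reflecting at the top interface goes from n = 1.46 toward n = 1.0: no phase shift.
At the lower boundary (n = 1.0 to n = 1.57) the reflected ray undergoes a half-wave phase shift.
The two reflections differ by half a wavelength.
So the condition for constructive reflection is 2 n t = (m + ½) λ.
The fourth-smallest nonzero thickness corresponds to m = 3: t = (m + ½) λ / (2 n) = 3.50 × 442 / (2 × 1.0) = 774 nm.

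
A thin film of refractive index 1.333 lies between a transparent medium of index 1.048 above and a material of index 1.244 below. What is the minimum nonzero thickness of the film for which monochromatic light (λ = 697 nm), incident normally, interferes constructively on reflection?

Top surface (1.048 → 1.333): reflection off a higher-index medium gives a half-wave phase shift.
Bottom surface (1.333 → 1.244): reflection off a lower-index medium gives no phase shift.
Net: one phase inversion between the two reflected rays.
With one net inversion, constructive interference in reflection requires 2 n t = (m + ½) λ.
Minimum at m = 0: t = λ / (4 n) = 697 / (4 × 1.333) = 131 nm.

131 nm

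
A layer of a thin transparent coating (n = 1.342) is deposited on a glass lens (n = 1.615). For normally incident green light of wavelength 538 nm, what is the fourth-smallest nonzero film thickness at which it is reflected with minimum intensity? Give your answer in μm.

Ray reflecting at the top interface goes from n = 1.0 toward n = 1.342: a half-wave phase shift.
Bottom surface (1.342 → 1.615): reflection off a higher-index medium gives a half-wave phase shift.
Zero or two π shifts → no net half-wave offset.
For minimum reflection here: 2 n t = (m + ½) λ.
The fourth-smallest nonzero thickness corresponds to m = 3: t = (m + ½) λ / (2 n) = 3.50 × 538 / (2 × 1.342) = 702 nm.

0.702 μm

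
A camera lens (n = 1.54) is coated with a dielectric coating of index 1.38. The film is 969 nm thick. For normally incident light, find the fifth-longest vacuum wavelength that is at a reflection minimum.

594 nm

Ray reflecting at the top interface goes from n = 1.0 toward n = 1.38: a half-wave phase shift.
At the lower boundary (n = 1.38 to n = 1.54) the reflected ray undergoes a half-wave phase shift.
Zero or two π shifts → no net half-wave offset.
So the condition for destructive reflection is 2 n t = (m + ½) λ.
λ = 2 n t / (m + ½). The fifth-longest wavelength is m = 4: λ = 2 × 1.38 × 969 / 4.50 = 594 nm.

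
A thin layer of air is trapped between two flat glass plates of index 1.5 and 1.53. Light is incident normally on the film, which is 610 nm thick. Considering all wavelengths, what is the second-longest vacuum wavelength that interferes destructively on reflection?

Top surface (1.5 → 1.0): reflection off a lower-index medium gives no phase shift.
Ray reflecting at the bottom interface goes from n = 1.0 toward n = 1.53: a half-wave phase shift.
The two reflections differ by half a wavelength.
With one net inversion, destructive interference in reflection requires 2 n t = m λ.
λ = 2 n t / m. The second-longest wavelength is m = 2: λ = 2 × 1.0 × 610 / 2.00 = 610 nm.

610 nm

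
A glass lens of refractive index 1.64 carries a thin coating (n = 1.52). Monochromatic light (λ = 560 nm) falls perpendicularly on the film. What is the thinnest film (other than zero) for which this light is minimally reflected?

92.1 nm

Ray reflecting at the top interface goes from n = 1.0 toward n = 1.52: a half-wave phase shift.
Bottom surface (1.52 → 1.64): reflection off a higher-index medium gives a half-wave phase shift.
Net: no relative phase inversion (both shifts match).
So the condition for destructive reflection is 2 n t = (m + ½) λ.
Minimum at m = 0: t = λ / (4 n) = 560 / (4 × 1.52) = 92.1 nm.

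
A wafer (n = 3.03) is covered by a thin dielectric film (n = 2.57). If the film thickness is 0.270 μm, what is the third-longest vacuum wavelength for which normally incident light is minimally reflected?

555 nm

At the upper boundary (n = 1.0 to n = 2.57) the reflected ray undergoes a half-wave phase shift.
Ray reflecting at the bottom interface goes from n = 2.57 toward n = 3.03: a half-wave phase shift.
The two reflections carry the same phase change, so no net offset.
So the condition for destructive reflection is 2 n t = (m + ½) λ.
λ = 2 n t / (m + ½). The third-longest wavelength is m = 2: λ = 2 × 2.57 × 270 / 2.50 = 555 nm.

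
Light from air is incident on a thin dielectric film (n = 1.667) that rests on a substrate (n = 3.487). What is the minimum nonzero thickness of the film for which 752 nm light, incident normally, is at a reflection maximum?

226 nm

At the upper boundary (n = 1.0 to n = 1.667) the reflected ray undergoes a half-wave phase shift.
At the lower boundary (n = 1.667 to n = 3.487) the reflected ray undergoes a half-wave phase shift.
Net: no relative phase inversion (both shifts match).
For maximum reflection here: 2 n t = m λ.
Minimum nonzero at m = 1: t = λ / (2 n) = 752 / (2 × 1.667) = 226 nm.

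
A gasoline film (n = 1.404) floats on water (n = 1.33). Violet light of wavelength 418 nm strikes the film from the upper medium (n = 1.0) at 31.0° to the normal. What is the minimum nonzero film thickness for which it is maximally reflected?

Top surface (1.0 → 1.404): reflection off a higher-index medium gives a half-wave phase shift.
Ray reflecting at the bottom interface goes from n = 1.404 toward n = 1.33: no phase shift.
Exactly one π shift → a net half-wave offset.
With one net inversion, constructive interference in reflection requires 2 n t cos θ_r = (m + ½) λ.
Snell's law: 1.0 sin 31.0° = 1.404 sin θ_r → sin θ_r = 0.367, cos θ_r = 0.930.
Minimum at m = 0: t = λ / (4 n cos θ_r) = 418 / (4 × 1.404 × 0.930) = 80.0 nm.

80.0 nm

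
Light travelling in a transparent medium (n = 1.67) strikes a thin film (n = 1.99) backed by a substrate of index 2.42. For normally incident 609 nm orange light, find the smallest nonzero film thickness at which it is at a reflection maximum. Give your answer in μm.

Ray reflecting at the top interface goes from n = 1.67 toward n = 1.99: a half-wave phase shift.
Ray reflecting at the bottom interface goes from n = 1.99 toward n = 2.42: a half-wave phase shift.
Net: no relative phase inversion (both shifts match).
For bright reflection here: 2 n t = m λ.
Minimum nonzero at m = 1: t = λ / (2 n) = 609 / (2 × 1.99) = 153 nm.

0.153 μm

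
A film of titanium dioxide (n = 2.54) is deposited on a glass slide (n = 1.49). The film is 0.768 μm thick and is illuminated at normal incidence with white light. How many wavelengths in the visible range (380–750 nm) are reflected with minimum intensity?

5

Top surface (1.0 → 2.54): reflection off a higher-index medium gives a half-wave phase shift.
Ray reflecting at the bottom interface goes from n = 2.54 toward n = 1.49: no phase shift.
Exactly one π shift → a net half-wave offset.
For dark reflection here: 2 n t = m λ.
λ = 2 n t / m = 3901 / m nm.
m=5: 780 nm (IR); m=6: 650 nm (visible); m=7: 557 nm (visible); m=8: 488 nm (visible); m=9: 433 nm (visible); m=10: 390 nm (visible); m=11: 355 nm (UV).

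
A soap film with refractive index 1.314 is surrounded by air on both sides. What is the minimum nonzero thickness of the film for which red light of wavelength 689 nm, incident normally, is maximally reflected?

Top surface (1.0 → 1.314): reflection off a higher-index medium gives a half-wave phase shift.
Bottom surface (1.314 → 1.0): reflection off a lower-index medium gives no phase shift.
Exactly one π shift → a net half-wave offset.
For maximum reflection here: 2 n t = (m + ½) λ.
Minimum at m = 0: t = λ / (4 n) = 689 / (4 × 1.314) = 131 nm.

131 nm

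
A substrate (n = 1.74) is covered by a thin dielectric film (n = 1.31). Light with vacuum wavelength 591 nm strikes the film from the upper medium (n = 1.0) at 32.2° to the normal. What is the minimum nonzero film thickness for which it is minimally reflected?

123 nm

Ray reflecting at the top interface goes from n = 1.0 toward n = 1.31: a half-wave phase shift.
Ray reflecting at the bottom interface goes from n = 1.31 toward n = 1.74: a half-wave phase shift.
Zero or two π shifts → no net half-wave offset.
With no net inversion, destructive interference in reflection requires 2 n t cos θ_r = (m + ½) λ.
Snell's law: 1.0 sin 32.2° = 1.31 sin θ_r → sin θ_r = 0.407, cos θ_r = 0.914.
Minimum at m = 0: t = λ / (4 n cos θ_r) = 591 / (4 × 1.31 × 0.914) = 123 nm.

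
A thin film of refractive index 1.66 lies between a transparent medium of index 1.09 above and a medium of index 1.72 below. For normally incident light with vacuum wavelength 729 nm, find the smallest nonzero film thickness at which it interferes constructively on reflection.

220 nm

At the upper boundary (n = 1.09 to n = 1.66) the reflected ray undergoes a half-wave phase shift.
Bottom surface (1.66 → 1.72): reflection off a higher-index medium gives a half-wave phase shift.
Net: no relative phase inversion (both shifts match).
So the condition for constructive reflection is 2 n t = m λ.
Minimum nonzero at m = 1: t = λ / (2 n) = 729 / (2 × 1.66) = 220 nm.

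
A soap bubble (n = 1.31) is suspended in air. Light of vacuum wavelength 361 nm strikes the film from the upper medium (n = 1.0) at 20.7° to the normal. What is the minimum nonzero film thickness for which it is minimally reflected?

143 nm

Top surface (1.0 → 1.31): reflection off a higher-index medium gives a half-wave phase shift.
Ray reflecting at the bottom interface goes from n = 1.31 toward n = 1.0: no phase shift.
Exactly one π shift → a net half-wave offset.
With one net inversion, destructive interference in reflection requires 2 n t cos θ_r = m λ.
Snell's law: 1.0 sin 20.7° = 1.31 sin θ_r → sin θ_r = 0.270, cos θ_r = 0.963.
Minimum nonzero at m = 1: t = λ / (2 n cos θ_r) = 361 / (2 × 1.31 × 0.963) = 143 nm.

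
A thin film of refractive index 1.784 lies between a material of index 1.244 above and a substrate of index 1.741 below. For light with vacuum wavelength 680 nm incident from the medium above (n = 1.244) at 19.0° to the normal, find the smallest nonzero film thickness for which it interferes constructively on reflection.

At the upper boundary (n = 1.244 to n = 1.784) the reflected ray undergoes a half-wave phase shift.
At the lower boundary (n = 1.784 to n = 1.741) the reflected ray undergoes no phase shift.
Net: one phase inversion between the two reflected rays.
So the condition for constructive reflection is 2 n t cos θ_r = (m + ½) λ.
Snell's law: 1.244 sin 19.0° = 1.784 sin θ_r → sin θ_r = 0.227, cos θ_r = 0.974.
Minimum at m = 0: t = λ / (4 n cos θ_r) = 680 / (4 × 1.784 × 0.974) = 97.8 nm.

97.8 nm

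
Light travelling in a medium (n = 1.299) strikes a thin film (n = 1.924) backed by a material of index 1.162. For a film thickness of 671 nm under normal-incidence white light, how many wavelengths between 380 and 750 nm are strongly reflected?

4

Ray reflecting at the top interface goes from n = 1.299 toward n = 1.924: a half-wave phase shift.
Ray reflecting at the bottom interface goes from n = 1.924 toward n = 1.162: no phase shift.
Net: one phase inversion between the two reflected rays.
For maximum reflection here: 2 n t = (m + ½) λ.
λ = 2 n t / (m + ½) = 2582 / (m + ½) nm.
m=2: 1033 nm (IR); m=3: 738 nm (visible); m=4: 574 nm (visible); m=5: 469 nm (visible); m=6: 397 nm (visible); m=7: 344 nm (UV).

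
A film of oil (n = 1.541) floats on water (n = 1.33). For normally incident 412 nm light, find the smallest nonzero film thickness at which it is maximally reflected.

66.8 nm

Ray reflecting at the top interface goes from n = 1.0 toward n = 1.541: a half-wave phase shift.
At the lower boundary (n = 1.541 to n = 1.33) the reflected ray undergoes no phase shift.
The two reflections differ by half a wavelength.
So the condition for constructive reflection is 2 n t = (m + ½) λ.
Minimum at m = 0: t = λ / (4 n) = 412 / (4 × 1.541) = 66.8 nm.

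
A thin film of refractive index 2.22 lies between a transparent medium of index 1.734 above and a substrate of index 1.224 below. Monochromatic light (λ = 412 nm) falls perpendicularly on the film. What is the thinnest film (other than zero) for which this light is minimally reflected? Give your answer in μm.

0.0928 μm

At the upper boundary (n = 1.734 to n = 2.22) the reflected ray undergoes a half-wave phase shift.
At the lower boundary (n = 2.22 to n = 1.224) the reflected ray undergoes no phase shift.
The two reflections differ by half a wavelength.
For minimum reflection here: 2 n t = m λ.
Minimum nonzero at m = 1: t = λ / (2 n) = 412 / (2 × 2.22) = 92.8 nm.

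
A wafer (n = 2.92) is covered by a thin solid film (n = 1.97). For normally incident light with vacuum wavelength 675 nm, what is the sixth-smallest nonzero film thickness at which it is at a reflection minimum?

Top surface (1.0 → 1.97): reflection off a higher-index medium gives a half-wave phase shift.
Bottom surface (1.97 → 2.92): reflection off a higher-index medium gives a half-wave phase shift.
The two reflections carry the same phase change, so no net offset.
For weak reflection here: 2 n t = (m + ½) λ.
The sixth-smallest nonzero thickness corresponds to m = 5: t = (m + ½) λ / (2 n) = 5.50 × 675 / (2 × 1.97) = 942 nm.

942 nm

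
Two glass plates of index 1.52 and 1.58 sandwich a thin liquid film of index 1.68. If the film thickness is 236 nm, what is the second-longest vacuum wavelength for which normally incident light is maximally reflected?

529 nm

At the upper boundary (n = 1.52 to n = 1.68) the reflected ray undergoes a half-wave phase shift.
Ray reflecting at the bottom interface goes from n = 1.68 toward n = 1.58: no phase shift.
Exactly one π shift → a net half-wave offset.
For strong reflection here: 2 n t = (m + ½) λ.
λ = 2 n t / (m + ½). The second-longest wavelength is m = 1: λ = 2 × 1.68 × 236 / 1.50 = 529 nm.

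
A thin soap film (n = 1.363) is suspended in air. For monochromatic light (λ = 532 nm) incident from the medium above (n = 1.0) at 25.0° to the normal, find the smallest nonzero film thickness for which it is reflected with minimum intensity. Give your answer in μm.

Ray reflecting at the top interface goes from n = 1.0 toward n = 1.363: a half-wave phase shift.
At the lower boundary (n = 1.363 to n = 1.0) the reflected ray undergoes no phase shift.
The two reflections differ by half a wavelength.
With one net inversion, destructive interference in reflection requires 2 n t cos θ_r = m λ.
Snell's law: 1.0 sin 25.0° = 1.363 sin θ_r → sin θ_r = 0.310, cos θ_r = 0.951.
Minimum nonzero at m = 1: t = λ / (2 n cos θ_r) = 532 / (2 × 1.363 × 0.951) = 205 nm.

0.205 μm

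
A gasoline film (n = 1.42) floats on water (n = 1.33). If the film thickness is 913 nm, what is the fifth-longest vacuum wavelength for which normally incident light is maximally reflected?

Top surface (1.0 → 1.42): reflection off a higher-index medium gives a half-wave phase shift.
At the lower boundary (n = 1.42 to n = 1.33) the reflected ray undergoes no phase shift.
Exactly one π shift → a net half-wave offset.
For bright reflection here: 2 n t = (m + ½) λ.
λ = 2 n t / (m + ½). The fifth-longest wavelength is m = 4: λ = 2 × 1.42 × 913 / 4.50 = 576 nm.

576 nm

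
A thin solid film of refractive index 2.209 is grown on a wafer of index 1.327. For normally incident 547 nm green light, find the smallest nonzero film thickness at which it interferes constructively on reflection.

61.9 nm

At the upper boundary (n = 1.0 to n = 2.209) the reflected ray undergoes a half-wave phase shift.
Bottom surface (2.209 → 1.327): reflection off a lower-index medium gives no phase shift.
Exactly one π shift → a net half-wave offset.
With one net inversion, constructive interference in reflection requires 2 n t = (m + ½) λ.
Minimum at m = 0: t = λ / (4 n) = 547 / (4 × 2.209) = 61.9 nm.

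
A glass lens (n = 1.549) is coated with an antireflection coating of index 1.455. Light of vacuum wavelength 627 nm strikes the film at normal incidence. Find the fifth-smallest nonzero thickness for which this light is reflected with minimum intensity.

At the upper boundary (n = 1.0 to n = 1.455) the reflected ray undergoes a half-wave phase shift.
At the lower boundary (n = 1.455 to n = 1.549) the reflected ray undergoes a half-wave phase shift.
Net: no relative phase inversion (both shifts match).
For weak reflection here: 2 n t = (m + ½) λ.
The fifth-smallest nonzero thickness corresponds to m = 4: t = (m + ½) λ / (2 n) = 4.50 × 627 / (2 × 1.455) = 970 nm.

970 nm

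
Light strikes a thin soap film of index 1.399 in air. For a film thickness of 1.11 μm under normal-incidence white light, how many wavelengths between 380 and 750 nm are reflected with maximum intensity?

4

At the upper boundary (n = 1.0 to n = 1.399) the reflected ray undergoes a half-wave phase shift.
At the lower boundary (n = 1.399 to n = 1.0) the reflected ray undergoes no phase shift.
Net: one phase inversion between the two reflected rays.
With one net inversion, constructive interference in reflection requires 2 n t = (m + ½) λ.
λ = 2 n t / (m + ½) = 3106 / (m + ½) nm.
m=3: 887 nm (IR); m=4: 690 nm (visible); m=5: 565 nm (visible); m=6: 478 nm (visible); m=7: 414 nm (visible); m=8: 365 nm (UV).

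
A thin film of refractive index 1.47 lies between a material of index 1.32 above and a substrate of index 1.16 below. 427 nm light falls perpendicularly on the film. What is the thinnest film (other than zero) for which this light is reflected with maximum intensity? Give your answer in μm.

At the upper boundary (n = 1.32 to n = 1.47) the reflected ray undergoes a half-wave phase shift.
Ray reflecting at the bottom interface goes from n = 1.47 toward n = 1.16: no phase shift.
Exactly one π shift → a net half-wave offset.
With one net inversion, constructive interference in reflection requires 2 n t = (m + ½) λ.
Minimum at m = 0: t = λ / (4 n) = 427 / (4 × 1.47) = 72.6 nm.

0.0726 μm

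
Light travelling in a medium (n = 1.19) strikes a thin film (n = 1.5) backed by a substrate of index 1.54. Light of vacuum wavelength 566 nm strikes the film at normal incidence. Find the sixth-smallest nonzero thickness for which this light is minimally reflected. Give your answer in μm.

1.04 μm

At the upper boundary (n = 1.19 to n = 1.5) the reflected ray undergoes a half-wave phase shift.
Bottom surface (1.5 → 1.54): reflection off a higher-index medium gives a half-wave phase shift.
The two reflections carry the same phase change, so no net offset.
For minimum reflection here: 2 n t = (m + ½) λ.
The sixth-smallest nonzero thickness corresponds to m = 5: t = (m + ½) λ / (2 n) = 5.50 × 566 / (2 × 1.5) = 1038 nm.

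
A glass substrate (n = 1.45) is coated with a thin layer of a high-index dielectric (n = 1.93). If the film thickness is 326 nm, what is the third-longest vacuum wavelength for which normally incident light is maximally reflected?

Top surface (1.0 → 1.93): reflection off a higher-index medium gives a half-wave phase shift.
Ray reflecting at the bottom interface goes from n = 1.93 toward n = 1.45: no phase shift.
Exactly one π shift → a net half-wave offset.
So the condition for constructive reflection is 2 n t = (m + ½) λ.
λ = 2 n t / (m + ½). The third-longest wavelength is m = 2: λ = 2 × 1.93 × 326 / 2.50 = 503 nm.

503 nm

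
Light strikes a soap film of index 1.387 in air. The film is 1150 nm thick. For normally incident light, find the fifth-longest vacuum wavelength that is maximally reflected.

Ray reflecting at the top interface goes from n = 1.0 toward n = 1.387: a half-wave phase shift.
Ray reflecting at the bottom interface goes from n = 1.387 toward n = 1.0: no phase shift.
Net: one phase inversion between the two reflected rays.
For maximum reflection here: 2 n t = (m + ½) λ.
λ = 2 n t / (m + ½). The fifth-longest wavelength is m = 4: λ = 2 × 1.387 × 1150 / 4.50 = 709 nm.

709 nm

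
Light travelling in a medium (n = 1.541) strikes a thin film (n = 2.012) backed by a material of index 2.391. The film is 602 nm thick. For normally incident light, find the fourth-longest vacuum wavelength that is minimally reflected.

At the upper boundary (n = 1.541 to n = 2.012) the reflected ray undergoes a half-wave phase shift.
Bottom surface (2.012 → 2.391): reflection off a higher-index medium gives a half-wave phase shift.
Zero or two π shifts → no net half-wave offset.
For weak reflection here: 2 n t = (m + ½) λ.
λ = 2 n t / (m + ½). The fourth-longest wavelength is m = 3: λ = 2 × 2.012 × 602 / 3.50 = 692 nm.

692 nm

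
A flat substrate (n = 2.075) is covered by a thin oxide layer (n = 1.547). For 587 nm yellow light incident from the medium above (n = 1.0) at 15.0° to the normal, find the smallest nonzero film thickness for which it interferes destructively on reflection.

96.2 nm

Ray reflecting at the top interface goes from n = 1.0 toward n = 1.547: a half-wave phase shift.
At the lower boundary (n = 1.547 to n = 2.075) the reflected ray undergoes a half-wave phase shift.
The two reflections carry the same phase change, so no net offset.
With no net inversion, destructive interference in reflection requires 2 n t cos θ_r = (m + ½) λ.
Snell's law: 1.0 sin 15.0° = 1.547 sin θ_r → sin θ_r = 0.167, cos θ_r = 0.986.
Minimum at m = 0: t = λ / (4 n cos θ_r) = 587 / (4 × 1.547 × 0.986) = 96.2 nm.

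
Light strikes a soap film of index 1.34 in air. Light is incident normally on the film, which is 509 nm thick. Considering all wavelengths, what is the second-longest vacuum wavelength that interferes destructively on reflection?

682 nm

Ray reflecting at the top interface goes from n = 1.0 toward n = 1.34: a half-wave phase shift.
Ray reflecting at the bottom interface goes from n = 1.34 toward n = 1.0: no phase shift.
Net: one phase inversion between the two reflected rays.
With one net inversion, destructive interference in reflection requires 2 n t = m λ.
λ = 2 n t / m. The second-longest wavelength is m = 2: λ = 2 × 1.34 × 509 / 2.00 = 682 nm.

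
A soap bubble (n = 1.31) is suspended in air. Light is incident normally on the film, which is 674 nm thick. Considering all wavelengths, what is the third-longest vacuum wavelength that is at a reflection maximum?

Top surface (1.0 → 1.31): reflection off a higher-index medium gives a half-wave phase shift.
Bottom surface (1.31 → 1.0): reflection off a lower-index medium gives no phase shift.
The two reflections differ by half a wavelength.
With one net inversion, constructive interference in reflection requires 2 n t = (m + ½) λ.
λ = 2 n t / (m + ½). The third-longest wavelength is m = 2: λ = 2 × 1.31 × 674 / 2.50 = 706 nm.

706 nm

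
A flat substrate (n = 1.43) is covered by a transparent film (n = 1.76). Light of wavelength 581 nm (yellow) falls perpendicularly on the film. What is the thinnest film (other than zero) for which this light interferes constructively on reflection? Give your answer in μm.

0.0825 μm

Ray reflecting at the top interface goes from n = 1.0 toward n = 1.76: a half-wave phase shift.
At the lower boundary (n = 1.76 to n = 1.43) the reflected ray undergoes no phase shift.
The two reflections differ by half a wavelength.
With one net inversion, constructive interference in reflection requires 2 n t = (m + ½) λ.
Minimum at m = 0: t = λ / (4 n) = 581 / (4 × 1.76) = 82.5 nm.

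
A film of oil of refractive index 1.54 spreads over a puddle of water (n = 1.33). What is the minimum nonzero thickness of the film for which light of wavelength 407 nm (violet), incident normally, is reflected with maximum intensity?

Top surface (1.0 → 1.54): reflection off a higher-index medium gives a half-wave phase shift.
At the lower boundary (n = 1.54 to n = 1.33) the reflected ray undergoes no phase shift.
Net: one phase inversion between the two reflected rays.
So the condition for constructive reflection is 2 n t = (m + ½) λ.
Minimum at m = 0: t = λ / (4 n) = 407 / (4 × 1.54) = 66.1 nm.

66.1 nm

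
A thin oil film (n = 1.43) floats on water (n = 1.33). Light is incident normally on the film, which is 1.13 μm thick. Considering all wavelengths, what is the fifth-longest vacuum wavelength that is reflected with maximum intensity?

Top surface (1.0 → 1.43): reflection off a higher-index medium gives a half-wave phase shift.
At the lower boundary (n = 1.43 to n = 1.33) the reflected ray undergoes no phase shift.
The two reflections differ by half a wavelength.
For maximum reflection here: 2 n t = (m + ½) λ.
λ = 2 n t / (m + ½). The fifth-longest wavelength is m = 4: λ = 2 × 1.43 × 1130 / 4.50 = 718 nm.

718 nm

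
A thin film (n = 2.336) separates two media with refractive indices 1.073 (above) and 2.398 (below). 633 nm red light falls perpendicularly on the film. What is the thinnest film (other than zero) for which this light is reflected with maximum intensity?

135 nm

Ray reflecting at the top interface goes from n = 1.073 toward n = 2.336: a half-wave phase shift.
Ray reflecting at the bottom interface goes from n = 2.336 toward n = 2.398: a half-wave phase shift.
Net: no relative phase inversion (both shifts match).
With no net inversion, constructive interference in reflection requires 2 n t = m λ.
Minimum nonzero at m = 1: t = λ / (2 n) = 633 / (2 × 2.336) = 135 nm.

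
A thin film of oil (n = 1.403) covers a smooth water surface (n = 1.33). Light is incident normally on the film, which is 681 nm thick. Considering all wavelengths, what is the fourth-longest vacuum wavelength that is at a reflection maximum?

At the upper boundary (n = 1.0 to n = 1.403) the reflected ray undergoes a half-wave phase shift.
Bottom surface (1.403 → 1.33): reflection off a lower-index medium gives no phase shift.
Net: one phase inversion between the two reflected rays.
With one net inversion, constructive interference in reflection requires 2 n t = (m + ½) λ.
λ = 2 n t / (m + ½). The fourth-longest wavelength is m = 3: λ = 2 × 1.403 × 681 / 3.50 = 546 nm.

546 nm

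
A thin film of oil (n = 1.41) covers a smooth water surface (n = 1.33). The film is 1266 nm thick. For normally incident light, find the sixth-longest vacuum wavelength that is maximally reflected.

At the upper boundary (n = 1.0 to n = 1.41) the reflected ray undergoes a half-wave phase shift.
Bottom surface (1.41 → 1.33): reflection off a lower-index medium gives no phase shift.
The two reflections differ by half a wavelength.
For strong reflection here: 2 n t = (m + ½) λ.
λ = 2 n t / (m + ½). The sixth-longest wavelength is m = 5: λ = 2 × 1.41 × 1266 / 5.50 = 649 nm.

649 nm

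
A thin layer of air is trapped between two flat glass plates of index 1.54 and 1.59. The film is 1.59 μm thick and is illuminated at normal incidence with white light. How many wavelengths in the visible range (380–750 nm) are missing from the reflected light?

At the upper boundary (n = 1.54 to n = 1.0) the reflected ray undergoes no phase shift.
Bottom surface (1.0 → 1.59): reflection off a higher-index medium gives a half-wave phase shift.
Exactly one π shift → a net half-wave offset.
For dark reflection here: 2 n t = m λ.
λ = 2 n t / m = 3180 / m nm.
m=4: 795 nm (IR); m=5: 636 nm (visible); m=6: 530 nm (visible); m=7: 454 nm (visible); m=8: 398 nm (visible); m=9: 353 nm (UV).

4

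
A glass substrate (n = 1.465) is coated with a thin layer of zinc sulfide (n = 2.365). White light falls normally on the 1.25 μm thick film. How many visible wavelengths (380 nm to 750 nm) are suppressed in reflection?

Ray reflecting at the top interface goes from n = 1.0 toward n = 2.365: a half-wave phase shift.
At the lower boundary (n = 2.365 to n = 1.465) the reflected ray undergoes no phase shift.
Net: one phase inversion between the two reflected rays.
So the condition for destructive reflection is 2 n t = m λ.
λ = 2 n t / m = 5913 / m nm.
m=7: 845 nm (IR); m=8: 739 nm (visible); m=9: 657 nm (visible); m=10: 591 nm (visible); m=11: 538 nm (visible); m=12: 493 nm (visible); m=13: 455 nm (visible); m=14: 422 nm (visible); m=15: 394 nm (visible); m=16: 370 nm (UV).

8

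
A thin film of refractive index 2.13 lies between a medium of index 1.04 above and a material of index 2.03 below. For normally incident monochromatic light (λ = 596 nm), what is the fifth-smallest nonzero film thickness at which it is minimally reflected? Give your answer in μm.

Top surface (1.04 → 2.13): reflection off a higher-index medium gives a half-wave phase shift.
At the lower boundary (n = 2.13 to n = 2.03) the reflected ray undergoes no phase shift.
The two reflections differ by half a wavelength.
With one net inversion, destructive interference in reflection requires 2 n t = m λ.
The fifth-smallest nonzero thickness corresponds to m = 5: t = m λ / (2 n) = 5.00 × 596 / (2 × 2.13) = 700 nm.

0.700 μm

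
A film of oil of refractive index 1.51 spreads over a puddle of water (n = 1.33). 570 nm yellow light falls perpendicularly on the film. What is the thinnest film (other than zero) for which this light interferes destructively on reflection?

189 nm

Top surface (1.0 → 1.51): reflection off a higher-index medium gives a half-wave phase shift.
At the lower boundary (n = 1.51 to n = 1.33) the reflected ray undergoes no phase shift.
The two reflections differ by half a wavelength.
For minimum reflection here: 2 n t = m λ.
Minimum nonzero at m = 1: t = λ / (2 n) = 570 / (2 × 1.51) = 189 nm.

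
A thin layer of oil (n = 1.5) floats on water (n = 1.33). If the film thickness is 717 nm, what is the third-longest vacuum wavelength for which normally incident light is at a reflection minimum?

At the upper boundary (n = 1.0 to n = 1.5) the reflected ray undergoes a half-wave phase shift.
Ray reflecting at the bottom interface goes from n = 1.5 toward n = 1.33: no phase shift.
Net: one phase inversion between the two reflected rays.
With one net inversion, destructive interference in reflection requires 2 n t = m λ.
λ = 2 n t / m. The third-longest wavelength is m = 3: λ = 2 × 1.5 × 717 / 3.00 = 717 nm.

717 nm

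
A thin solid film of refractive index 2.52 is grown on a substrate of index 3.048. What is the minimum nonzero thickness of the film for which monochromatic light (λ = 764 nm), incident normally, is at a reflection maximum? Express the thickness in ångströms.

Ray reflecting at the top interface goes from n = 1.0 toward n = 2.52: a half-wave phase shift.
Bottom surface (2.52 → 3.048): reflection off a higher-index medium gives a half-wave phase shift.
Net: no relative phase inversion (both shifts match).
For maximum reflection here: 2 n t = m λ.
Minimum nonzero at m = 1: t = λ / (2 n) = 764 / (2 × 2.52) = 152 nm.

1516 Å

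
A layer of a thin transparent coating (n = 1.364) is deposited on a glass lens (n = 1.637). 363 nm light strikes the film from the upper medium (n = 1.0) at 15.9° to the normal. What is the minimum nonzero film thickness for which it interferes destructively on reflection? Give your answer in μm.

Top surface (1.0 → 1.364): reflection off a higher-index medium gives a half-wave phase shift.
Bottom surface (1.364 → 1.637): reflection off a higher-index medium gives a half-wave phase shift.
Zero or two π shifts → no net half-wave offset.
For weak reflection here: 2 n t cos θ_r = (m + ½) λ.
Snell's law: 1.0 sin 15.9° = 1.364 sin θ_r → sin θ_r = 0.201, cos θ_r = 0.980.
Minimum at m = 0: t = λ / (4 n cos θ_r) = 363 / (4 × 1.364 × 0.980) = 67.9 nm.

0.0679 μm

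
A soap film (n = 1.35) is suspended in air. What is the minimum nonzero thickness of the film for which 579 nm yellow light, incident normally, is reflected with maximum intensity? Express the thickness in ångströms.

At the upper boundary (n = 1.0 to n = 1.35) the reflected ray undergoes a half-wave phase shift.
At the lower boundary (n = 1.35 to n = 1.0) the reflected ray undergoes no phase shift.
The two reflections differ by half a wavelength.
So the condition for constructive reflection is 2 n t = (m + ½) λ.
Minimum at m = 0: t = λ / (4 n) = 579 / (4 × 1.35) = 107 nm.

1072 Å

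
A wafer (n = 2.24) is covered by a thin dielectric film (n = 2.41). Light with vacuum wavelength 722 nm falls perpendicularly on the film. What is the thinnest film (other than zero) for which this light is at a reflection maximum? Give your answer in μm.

0.0749 μm

Top surface (1.0 → 2.41): reflection off a higher-index medium gives a half-wave phase shift.
Bottom surface (2.41 → 2.24): reflection off a lower-index medium gives no phase shift.
Net: one phase inversion between the two reflected rays.
With one net inversion, constructive interference in reflection requires 2 n t = (m + ½) λ.
Minimum at m = 0: t = λ / (4 n) = 722 / (4 × 2.41) = 74.9 nm.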